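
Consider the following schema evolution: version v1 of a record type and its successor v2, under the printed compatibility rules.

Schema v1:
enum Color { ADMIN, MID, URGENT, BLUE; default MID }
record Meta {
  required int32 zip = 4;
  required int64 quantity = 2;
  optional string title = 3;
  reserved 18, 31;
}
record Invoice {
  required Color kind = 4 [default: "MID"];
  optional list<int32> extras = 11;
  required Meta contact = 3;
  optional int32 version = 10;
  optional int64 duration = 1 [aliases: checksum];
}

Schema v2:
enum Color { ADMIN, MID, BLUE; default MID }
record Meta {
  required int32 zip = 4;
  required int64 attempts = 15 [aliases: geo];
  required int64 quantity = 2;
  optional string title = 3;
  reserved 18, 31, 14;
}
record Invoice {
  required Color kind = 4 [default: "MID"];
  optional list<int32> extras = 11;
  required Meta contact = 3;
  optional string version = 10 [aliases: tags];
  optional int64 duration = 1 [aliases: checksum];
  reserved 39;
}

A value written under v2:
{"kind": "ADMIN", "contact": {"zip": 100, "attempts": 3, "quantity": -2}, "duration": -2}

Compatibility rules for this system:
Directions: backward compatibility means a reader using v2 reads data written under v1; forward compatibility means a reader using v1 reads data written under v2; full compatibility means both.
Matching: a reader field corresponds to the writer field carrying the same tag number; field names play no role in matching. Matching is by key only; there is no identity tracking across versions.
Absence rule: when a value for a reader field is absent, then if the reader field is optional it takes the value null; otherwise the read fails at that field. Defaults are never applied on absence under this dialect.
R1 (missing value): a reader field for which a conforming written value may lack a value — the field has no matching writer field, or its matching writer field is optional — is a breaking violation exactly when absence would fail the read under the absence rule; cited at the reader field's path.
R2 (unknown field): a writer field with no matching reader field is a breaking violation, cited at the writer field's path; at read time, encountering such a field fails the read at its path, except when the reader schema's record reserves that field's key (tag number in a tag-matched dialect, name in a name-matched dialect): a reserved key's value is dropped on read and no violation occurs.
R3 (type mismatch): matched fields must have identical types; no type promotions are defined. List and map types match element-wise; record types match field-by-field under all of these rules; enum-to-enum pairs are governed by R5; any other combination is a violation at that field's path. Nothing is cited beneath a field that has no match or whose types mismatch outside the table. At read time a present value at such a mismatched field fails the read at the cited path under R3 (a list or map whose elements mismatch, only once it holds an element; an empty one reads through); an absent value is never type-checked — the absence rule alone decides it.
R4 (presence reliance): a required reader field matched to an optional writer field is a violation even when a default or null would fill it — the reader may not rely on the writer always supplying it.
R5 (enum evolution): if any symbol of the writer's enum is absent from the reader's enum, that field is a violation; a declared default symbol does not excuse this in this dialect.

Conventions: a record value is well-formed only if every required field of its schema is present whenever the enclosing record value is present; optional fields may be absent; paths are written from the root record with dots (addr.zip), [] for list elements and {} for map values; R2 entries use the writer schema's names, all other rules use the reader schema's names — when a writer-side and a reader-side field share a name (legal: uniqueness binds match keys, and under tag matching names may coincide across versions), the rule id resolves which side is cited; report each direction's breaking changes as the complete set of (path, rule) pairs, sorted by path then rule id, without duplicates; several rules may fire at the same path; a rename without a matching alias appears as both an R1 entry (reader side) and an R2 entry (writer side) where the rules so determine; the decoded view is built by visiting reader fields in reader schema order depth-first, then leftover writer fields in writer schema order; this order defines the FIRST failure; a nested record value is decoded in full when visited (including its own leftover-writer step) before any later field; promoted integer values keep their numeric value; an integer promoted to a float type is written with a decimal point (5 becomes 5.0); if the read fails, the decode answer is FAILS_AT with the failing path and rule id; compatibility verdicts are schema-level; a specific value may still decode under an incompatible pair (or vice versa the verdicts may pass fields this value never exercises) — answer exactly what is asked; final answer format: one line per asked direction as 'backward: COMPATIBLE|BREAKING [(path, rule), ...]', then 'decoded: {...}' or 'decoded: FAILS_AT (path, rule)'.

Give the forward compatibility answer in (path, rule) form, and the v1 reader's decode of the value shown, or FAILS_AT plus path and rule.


forward: BREAKING [(contact.attempts, R2), (version, R3)]; decoded: FAILS_AT (contact.attempts, R2)

in Invoice below, arrows point writer -> reader
checking forward for Invoice: reader v1 against writer v2:
  kind: Color -> Color, writer required; from kind
  extras: list<int32> -> list<int32>, writer optional; from extras
  contact: Meta -> Meta, writer required; from contact
  version: string -> int32, writer optional; from version
  duration: int64 -> int64, writer optional; from duration
  contact.zip: int32 -> int32, writer required; from contact.zip
  contact.quantity: int64 -> int64, writer required; from contact.quantity
  contact.title: string -> string, writer optional; from contact.title
  contact.attempts (writer side), unknown to reader
  R2 fires at contact.attempts
  R3 fires at version
  forward on Invoice therefore BREAKING (2)
decode (reader v1):
  kind := "ADMIN"
  extras := null (missing; optional => null)
  contact.zip := 100
  contact.quantity := -2
  contact.title := null (missing; optional => null)
  read fails at contact.attempts under R2 (unknown field)
  => FAILS_AT (contact.attempts, R2)
checking off the Invoice differences that do not matter here:
  enum Color (field kind in record Invoice): symbol URGENT removed -> matters only for Invoice's backward compatibility — outside the asked direction


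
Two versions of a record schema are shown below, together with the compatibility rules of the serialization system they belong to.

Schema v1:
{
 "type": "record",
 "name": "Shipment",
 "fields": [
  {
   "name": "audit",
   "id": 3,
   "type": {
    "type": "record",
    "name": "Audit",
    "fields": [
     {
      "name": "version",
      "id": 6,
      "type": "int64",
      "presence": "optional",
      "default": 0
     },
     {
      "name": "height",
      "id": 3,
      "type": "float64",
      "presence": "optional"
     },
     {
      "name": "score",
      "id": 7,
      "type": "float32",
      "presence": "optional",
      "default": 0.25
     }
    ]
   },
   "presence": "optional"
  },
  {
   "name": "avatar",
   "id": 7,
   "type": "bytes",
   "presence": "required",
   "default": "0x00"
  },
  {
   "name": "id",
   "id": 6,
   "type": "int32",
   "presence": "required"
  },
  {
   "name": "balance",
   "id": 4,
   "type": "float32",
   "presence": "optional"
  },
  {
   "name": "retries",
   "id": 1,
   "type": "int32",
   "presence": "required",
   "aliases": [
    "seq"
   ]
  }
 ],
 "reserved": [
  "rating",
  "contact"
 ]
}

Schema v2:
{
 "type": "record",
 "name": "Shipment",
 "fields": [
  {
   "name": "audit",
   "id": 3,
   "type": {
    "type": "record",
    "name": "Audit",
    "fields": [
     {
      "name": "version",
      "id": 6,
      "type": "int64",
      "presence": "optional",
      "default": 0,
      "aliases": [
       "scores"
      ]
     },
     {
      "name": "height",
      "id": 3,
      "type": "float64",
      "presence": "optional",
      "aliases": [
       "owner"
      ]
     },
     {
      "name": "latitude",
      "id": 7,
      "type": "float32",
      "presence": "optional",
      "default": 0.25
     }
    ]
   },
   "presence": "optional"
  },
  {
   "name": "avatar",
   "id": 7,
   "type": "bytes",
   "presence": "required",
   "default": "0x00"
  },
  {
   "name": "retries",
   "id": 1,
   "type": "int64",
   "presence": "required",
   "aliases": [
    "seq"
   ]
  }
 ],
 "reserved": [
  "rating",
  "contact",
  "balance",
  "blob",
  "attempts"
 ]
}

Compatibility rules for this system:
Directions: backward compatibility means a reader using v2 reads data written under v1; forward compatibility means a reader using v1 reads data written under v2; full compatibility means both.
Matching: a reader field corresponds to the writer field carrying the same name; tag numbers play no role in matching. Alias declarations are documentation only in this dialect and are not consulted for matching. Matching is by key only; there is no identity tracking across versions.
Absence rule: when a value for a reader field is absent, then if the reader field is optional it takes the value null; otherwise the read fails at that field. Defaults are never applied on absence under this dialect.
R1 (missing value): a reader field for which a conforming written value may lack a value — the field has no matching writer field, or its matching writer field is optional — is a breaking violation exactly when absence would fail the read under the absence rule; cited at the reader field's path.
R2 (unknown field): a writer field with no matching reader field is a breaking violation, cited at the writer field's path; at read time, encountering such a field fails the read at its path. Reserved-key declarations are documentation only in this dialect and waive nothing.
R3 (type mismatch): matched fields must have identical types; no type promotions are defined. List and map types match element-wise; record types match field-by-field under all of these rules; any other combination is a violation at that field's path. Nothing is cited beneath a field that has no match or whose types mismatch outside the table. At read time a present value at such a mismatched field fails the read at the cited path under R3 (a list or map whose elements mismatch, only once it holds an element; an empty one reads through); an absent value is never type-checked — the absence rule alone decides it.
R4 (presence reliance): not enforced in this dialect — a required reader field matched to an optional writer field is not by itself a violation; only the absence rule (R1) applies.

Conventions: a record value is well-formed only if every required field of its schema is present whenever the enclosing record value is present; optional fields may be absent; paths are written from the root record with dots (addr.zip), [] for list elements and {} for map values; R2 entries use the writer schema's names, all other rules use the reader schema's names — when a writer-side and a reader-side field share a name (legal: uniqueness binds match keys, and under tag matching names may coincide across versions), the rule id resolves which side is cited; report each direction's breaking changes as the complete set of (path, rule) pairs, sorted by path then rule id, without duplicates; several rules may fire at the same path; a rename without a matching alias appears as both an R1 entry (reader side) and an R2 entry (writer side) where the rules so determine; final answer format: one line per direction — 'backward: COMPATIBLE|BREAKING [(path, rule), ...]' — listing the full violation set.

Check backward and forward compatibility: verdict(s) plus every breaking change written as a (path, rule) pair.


backward: BREAKING [(audit.score, R2), (balance, R2), (id, R2), (retries, R3)]; forward: BREAKING [(audit.latitude, R2), (id, R1), (retries, R3)]

in Shipment below, arrows point writer -> reader
backward on Shipment — v2 reading data written by v1:
  audit <- audit (Audit -> Audit, writer optional)
  avatar <- avatar (bytes -> bytes, writer required)
  retries <- retries (int32 -> int64, writer required)
  id (writer side), unknown to reader
  balance (writer side), unknown to reader
  audit.version <- audit.version (int64 -> int64, writer optional)
  audit.height <- audit.height (float64 -> float64, writer optional)
  no writer field matches reader audit.latitude
  audit.score (writer side), unknown to reader
  rule R2 violated at audit.score
  rule R2 violated at balance
  rule R2 violated at id
  rule R3 violated at retries
  => backward verdict for Shipment: BREAKING, 4 violation(s)
forward on Shipment — v1 reading data written by v2:
  audit <- audit (Audit -> Audit, writer optional)
  avatar <- avatar (bytes -> bytes, writer required)
  no writer field matches reader id
  no writer field matches reader balance
  retries <- retries (int64 -> int32, writer required)
  audit.version <- audit.version (int64 -> int64, writer optional)
  audit.height <- audit.height (float64 -> float64, writer optional)
  no writer field matches reader audit.score
  audit.latitude (writer side), unknown to reader
  rule R2 violated at audit.latitude
  rule R1 violated at id
  rule R3 violated at retries
  => forward verdict for Shipment: BREAKING, 3 violation(s)


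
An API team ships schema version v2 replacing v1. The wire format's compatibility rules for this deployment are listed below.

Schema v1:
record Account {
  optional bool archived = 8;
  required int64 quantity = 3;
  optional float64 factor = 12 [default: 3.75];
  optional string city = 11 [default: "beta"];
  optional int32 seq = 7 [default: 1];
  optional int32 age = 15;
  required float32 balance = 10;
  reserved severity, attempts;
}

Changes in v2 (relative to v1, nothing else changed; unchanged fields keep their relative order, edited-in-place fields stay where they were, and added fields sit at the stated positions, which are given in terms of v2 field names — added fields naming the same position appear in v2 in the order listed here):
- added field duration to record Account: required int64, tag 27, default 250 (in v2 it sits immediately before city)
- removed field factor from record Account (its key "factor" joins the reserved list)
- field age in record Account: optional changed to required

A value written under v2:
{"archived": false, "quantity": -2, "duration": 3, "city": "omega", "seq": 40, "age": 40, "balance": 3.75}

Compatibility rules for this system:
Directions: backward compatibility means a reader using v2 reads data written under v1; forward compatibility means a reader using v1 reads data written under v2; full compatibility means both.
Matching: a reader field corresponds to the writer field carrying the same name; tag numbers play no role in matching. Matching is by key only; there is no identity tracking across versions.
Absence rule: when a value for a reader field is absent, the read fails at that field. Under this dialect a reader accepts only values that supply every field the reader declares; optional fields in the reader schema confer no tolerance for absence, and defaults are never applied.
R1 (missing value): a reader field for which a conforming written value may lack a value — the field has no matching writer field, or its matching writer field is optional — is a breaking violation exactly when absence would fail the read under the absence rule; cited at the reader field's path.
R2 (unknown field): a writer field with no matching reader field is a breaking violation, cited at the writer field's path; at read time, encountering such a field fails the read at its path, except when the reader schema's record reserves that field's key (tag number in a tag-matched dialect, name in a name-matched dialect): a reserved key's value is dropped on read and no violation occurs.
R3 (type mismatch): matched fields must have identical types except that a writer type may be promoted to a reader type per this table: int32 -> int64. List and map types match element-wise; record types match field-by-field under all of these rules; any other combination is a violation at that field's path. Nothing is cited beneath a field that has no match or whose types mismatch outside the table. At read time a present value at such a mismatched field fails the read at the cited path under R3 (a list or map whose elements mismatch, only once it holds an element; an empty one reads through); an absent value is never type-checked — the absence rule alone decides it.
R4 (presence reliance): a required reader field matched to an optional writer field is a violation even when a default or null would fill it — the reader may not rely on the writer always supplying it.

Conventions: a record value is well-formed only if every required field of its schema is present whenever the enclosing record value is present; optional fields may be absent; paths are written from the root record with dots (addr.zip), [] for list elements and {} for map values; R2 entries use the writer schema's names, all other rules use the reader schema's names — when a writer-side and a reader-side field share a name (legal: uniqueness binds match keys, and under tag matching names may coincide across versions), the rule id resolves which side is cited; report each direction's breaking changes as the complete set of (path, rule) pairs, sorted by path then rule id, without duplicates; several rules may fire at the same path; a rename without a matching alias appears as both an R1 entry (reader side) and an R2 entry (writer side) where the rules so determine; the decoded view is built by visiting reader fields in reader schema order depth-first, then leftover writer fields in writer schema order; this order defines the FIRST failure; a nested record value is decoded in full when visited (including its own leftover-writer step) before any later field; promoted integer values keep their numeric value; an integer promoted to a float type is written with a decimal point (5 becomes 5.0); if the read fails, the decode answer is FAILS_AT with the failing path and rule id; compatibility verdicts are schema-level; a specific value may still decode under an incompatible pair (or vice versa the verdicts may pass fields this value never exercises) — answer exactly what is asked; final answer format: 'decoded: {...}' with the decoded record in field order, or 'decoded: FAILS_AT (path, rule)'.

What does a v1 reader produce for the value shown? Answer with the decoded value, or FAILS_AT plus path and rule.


arrows below run writer -> reader for Account
decode walk for Account under reader schema v1:
  archived := false
  quantity := -2
  read fails at factor under R1 (no fill)
  => FAILS_AT (factor, R1)
diffs on Account not affecting the asked answer:
  added field duration to record Account: required int64, tag 27, default 250 (in v2 it sits immediately before city) -> a verdict-level change on Account — the shown value reads the same
  field age in record Account: optional changed to required -> a verdict-level change on Account — the shown value reads the same

decoded: FAILS_AT (factor, R1)


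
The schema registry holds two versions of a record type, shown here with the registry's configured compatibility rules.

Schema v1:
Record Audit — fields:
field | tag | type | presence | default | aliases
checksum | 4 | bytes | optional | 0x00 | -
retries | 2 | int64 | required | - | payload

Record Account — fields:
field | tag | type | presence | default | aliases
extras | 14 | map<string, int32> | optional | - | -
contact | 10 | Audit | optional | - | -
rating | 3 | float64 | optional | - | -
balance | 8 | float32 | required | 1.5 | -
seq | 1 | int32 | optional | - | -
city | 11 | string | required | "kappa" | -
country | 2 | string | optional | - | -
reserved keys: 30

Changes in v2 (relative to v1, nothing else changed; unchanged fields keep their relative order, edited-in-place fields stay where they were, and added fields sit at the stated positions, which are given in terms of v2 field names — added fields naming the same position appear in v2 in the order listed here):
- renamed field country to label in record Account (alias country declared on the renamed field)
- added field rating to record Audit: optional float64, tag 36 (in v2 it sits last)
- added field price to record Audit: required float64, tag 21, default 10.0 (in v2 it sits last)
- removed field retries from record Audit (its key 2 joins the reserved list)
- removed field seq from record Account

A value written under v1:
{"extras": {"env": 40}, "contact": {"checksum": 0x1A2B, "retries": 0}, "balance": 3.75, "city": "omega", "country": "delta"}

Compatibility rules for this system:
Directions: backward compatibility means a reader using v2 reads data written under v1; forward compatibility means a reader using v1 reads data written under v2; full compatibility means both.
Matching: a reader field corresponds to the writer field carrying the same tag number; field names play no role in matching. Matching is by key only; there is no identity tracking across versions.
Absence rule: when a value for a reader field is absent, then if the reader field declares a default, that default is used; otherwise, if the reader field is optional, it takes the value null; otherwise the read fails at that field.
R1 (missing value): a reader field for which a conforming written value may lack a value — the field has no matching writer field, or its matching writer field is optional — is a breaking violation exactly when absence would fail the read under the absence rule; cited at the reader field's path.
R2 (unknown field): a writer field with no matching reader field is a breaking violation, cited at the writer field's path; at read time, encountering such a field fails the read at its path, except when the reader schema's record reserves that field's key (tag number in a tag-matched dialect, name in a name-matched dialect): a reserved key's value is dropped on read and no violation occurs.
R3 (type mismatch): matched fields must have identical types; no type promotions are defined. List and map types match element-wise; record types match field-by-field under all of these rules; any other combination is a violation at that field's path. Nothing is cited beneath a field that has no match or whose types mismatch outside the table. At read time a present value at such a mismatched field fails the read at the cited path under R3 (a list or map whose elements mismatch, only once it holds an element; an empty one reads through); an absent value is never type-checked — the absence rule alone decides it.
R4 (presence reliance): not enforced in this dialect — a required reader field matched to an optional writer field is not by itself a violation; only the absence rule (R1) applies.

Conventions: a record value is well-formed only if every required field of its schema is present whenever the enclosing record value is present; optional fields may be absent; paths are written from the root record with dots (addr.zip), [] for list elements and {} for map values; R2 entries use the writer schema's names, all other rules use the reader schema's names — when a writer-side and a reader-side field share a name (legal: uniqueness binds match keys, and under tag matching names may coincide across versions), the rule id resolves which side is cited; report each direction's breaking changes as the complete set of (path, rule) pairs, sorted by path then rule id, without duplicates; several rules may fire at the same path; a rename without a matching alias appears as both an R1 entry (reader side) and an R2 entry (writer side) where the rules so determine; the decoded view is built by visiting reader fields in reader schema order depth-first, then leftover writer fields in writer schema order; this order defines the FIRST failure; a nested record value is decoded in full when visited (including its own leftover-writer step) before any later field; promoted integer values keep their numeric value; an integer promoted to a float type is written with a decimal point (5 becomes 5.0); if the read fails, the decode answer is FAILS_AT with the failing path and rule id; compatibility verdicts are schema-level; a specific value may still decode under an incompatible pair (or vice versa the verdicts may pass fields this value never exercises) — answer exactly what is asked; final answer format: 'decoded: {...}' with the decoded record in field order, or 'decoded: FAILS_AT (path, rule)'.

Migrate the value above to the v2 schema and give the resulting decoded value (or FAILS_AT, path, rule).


decoded: {"extras": {"env": 40}, "contact": {"checksum": 0x1A2B, "rating": null, "price": 10.0}, "rating": null, "balance": 3.75, "city": "omega", "label": "delta"}

the writer's type comes first in each Account pair
decode walk for Account under reader schema v2:
  extras := {"env": 40}
  contact.checksum := 0x1A2B
  contact.rating := null (absent, optional -> null)
  contact.price := 10.0 (absent -> default)
  writer contact.retries: reserved -> dropped
  rating := null (absent, optional -> null)
  balance := 3.75
  city := "omega"
  label := "delta" (from writer country)
  => decoded: {"extras": {"env": 40}, "contact": {"checksum": 0x1A2B, "rating": null, "price": 10.0}, "rating": null, "balance": 3.75, "city": "omega", "label": "delta"}


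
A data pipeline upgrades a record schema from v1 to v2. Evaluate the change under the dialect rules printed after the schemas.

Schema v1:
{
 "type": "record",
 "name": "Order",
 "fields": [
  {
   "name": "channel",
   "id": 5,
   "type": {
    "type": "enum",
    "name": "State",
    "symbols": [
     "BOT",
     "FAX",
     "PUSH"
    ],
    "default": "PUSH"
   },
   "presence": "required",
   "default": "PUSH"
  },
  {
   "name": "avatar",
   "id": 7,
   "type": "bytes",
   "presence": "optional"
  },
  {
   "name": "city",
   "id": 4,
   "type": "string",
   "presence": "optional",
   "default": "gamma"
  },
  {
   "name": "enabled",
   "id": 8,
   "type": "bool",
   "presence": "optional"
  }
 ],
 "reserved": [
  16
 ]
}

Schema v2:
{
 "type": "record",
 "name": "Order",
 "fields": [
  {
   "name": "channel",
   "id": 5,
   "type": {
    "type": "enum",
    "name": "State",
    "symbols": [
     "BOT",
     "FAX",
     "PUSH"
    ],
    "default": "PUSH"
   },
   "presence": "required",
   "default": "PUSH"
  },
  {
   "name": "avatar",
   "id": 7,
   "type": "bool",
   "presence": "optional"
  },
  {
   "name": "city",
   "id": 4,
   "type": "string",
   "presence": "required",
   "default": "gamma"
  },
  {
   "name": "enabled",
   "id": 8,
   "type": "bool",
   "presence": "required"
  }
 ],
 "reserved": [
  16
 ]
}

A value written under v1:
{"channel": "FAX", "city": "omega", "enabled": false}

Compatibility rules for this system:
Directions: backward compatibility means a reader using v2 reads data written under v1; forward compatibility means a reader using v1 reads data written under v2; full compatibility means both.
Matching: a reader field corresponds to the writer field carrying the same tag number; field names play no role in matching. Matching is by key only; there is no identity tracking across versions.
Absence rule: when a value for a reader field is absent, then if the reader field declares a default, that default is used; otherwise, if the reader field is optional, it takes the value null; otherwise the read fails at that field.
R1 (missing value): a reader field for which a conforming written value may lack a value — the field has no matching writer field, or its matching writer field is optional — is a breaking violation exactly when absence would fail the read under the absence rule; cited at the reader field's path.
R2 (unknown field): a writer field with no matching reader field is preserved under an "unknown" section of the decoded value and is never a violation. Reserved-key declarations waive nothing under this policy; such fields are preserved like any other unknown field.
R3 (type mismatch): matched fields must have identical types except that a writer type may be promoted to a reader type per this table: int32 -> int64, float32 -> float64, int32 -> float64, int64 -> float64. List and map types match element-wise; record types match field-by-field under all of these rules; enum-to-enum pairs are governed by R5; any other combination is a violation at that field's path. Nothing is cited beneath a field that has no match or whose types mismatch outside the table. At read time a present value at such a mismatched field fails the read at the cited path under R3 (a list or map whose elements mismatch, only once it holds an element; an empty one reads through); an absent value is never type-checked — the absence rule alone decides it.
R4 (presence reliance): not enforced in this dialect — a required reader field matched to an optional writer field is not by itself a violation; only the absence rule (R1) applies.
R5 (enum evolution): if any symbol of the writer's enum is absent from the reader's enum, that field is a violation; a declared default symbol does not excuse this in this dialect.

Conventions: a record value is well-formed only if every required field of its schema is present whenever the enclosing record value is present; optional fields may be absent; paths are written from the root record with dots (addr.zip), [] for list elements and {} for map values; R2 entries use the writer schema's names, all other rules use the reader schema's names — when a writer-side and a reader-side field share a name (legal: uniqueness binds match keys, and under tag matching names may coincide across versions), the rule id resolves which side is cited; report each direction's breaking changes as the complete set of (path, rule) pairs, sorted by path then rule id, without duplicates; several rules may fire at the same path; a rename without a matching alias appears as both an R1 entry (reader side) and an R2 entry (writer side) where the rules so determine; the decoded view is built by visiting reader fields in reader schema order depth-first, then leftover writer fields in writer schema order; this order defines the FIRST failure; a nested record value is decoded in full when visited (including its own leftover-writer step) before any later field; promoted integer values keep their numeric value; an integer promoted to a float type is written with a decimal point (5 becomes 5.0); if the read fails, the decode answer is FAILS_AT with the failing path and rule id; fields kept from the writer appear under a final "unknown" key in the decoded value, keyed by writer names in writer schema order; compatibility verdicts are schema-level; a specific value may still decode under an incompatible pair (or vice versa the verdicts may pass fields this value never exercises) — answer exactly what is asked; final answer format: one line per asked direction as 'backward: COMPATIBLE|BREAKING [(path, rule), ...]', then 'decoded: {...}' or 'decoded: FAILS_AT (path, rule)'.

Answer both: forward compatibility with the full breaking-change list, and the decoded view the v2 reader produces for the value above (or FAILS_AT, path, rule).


forward: BREAKING [(avatar, R3)]; decoded: {"channel": "FAX", "avatar": null, "city": "omega", "enabled": false}

the writer's type comes first in each Order pair
forward for Order (reader v1, writer v2):
  writer required, State -> State: reader channel maps from writer channel
  writer optional, bool -> bytes: reader avatar maps from writer avatar
  writer required, string -> string: reader city maps from writer city
  writer required, bool -> bool: reader enabled maps from writer enabled
  R3 fires at avatar
  => forward: BREAKING (1)
decode walk for Order under reader schema v2:
  channel := "FAX"
  avatar := null (not supplied -> null)
  city := "omega"
  enabled := false
  => decoded: {"channel": "FAX", "avatar": null, "city": "omega", "enabled": false}
remaining Order differences; none change what is asked:
  field enabled in record Order: optional changed to required -> fires only in the backward direction of Order, which is not asked here
  field city in record Order: optional changed to required -> fires no rule on Order, leaving the asked answer as it is


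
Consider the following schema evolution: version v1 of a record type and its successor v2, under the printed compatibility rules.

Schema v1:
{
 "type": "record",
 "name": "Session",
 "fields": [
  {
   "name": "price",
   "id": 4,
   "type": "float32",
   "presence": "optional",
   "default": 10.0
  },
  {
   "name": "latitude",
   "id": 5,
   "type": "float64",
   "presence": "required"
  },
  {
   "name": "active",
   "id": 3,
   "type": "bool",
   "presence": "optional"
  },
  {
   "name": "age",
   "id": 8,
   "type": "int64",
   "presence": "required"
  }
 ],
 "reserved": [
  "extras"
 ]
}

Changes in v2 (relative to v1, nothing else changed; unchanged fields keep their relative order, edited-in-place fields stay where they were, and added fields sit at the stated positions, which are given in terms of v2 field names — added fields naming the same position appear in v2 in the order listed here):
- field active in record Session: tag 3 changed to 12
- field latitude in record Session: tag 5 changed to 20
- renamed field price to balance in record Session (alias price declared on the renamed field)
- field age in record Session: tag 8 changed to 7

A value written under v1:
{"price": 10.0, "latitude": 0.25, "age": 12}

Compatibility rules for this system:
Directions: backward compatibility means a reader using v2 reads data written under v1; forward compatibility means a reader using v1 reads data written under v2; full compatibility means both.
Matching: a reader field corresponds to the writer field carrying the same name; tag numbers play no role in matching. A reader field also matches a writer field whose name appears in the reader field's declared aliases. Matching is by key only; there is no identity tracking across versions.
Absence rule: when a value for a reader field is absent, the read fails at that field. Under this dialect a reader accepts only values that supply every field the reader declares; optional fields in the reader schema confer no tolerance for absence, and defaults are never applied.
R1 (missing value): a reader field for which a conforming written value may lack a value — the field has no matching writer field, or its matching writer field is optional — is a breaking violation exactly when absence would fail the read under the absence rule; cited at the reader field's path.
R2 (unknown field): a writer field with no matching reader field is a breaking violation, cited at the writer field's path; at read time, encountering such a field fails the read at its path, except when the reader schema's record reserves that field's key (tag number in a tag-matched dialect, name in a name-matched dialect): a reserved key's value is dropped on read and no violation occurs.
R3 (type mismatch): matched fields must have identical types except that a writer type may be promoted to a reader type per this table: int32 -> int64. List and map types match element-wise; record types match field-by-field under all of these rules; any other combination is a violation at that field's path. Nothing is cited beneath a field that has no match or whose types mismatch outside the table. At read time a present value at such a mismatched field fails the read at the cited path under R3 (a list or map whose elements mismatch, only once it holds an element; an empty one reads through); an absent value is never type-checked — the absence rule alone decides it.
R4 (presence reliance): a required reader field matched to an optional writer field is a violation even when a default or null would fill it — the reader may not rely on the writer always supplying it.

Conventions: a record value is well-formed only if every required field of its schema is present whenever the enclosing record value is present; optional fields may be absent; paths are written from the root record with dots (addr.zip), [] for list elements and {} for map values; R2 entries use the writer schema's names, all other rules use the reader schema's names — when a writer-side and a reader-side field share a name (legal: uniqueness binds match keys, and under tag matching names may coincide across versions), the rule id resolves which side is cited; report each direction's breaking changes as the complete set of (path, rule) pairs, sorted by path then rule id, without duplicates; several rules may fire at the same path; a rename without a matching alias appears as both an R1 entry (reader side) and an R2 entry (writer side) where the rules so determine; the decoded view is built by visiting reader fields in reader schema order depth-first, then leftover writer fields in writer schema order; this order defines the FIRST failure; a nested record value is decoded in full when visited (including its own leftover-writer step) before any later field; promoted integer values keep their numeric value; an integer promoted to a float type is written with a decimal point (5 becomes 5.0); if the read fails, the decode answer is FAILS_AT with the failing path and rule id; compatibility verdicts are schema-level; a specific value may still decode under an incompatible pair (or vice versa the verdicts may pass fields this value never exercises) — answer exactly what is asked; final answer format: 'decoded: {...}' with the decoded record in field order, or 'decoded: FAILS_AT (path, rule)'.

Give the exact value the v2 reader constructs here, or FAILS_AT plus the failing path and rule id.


each type pair in Session: writer, then reader
decoding the Session value with the v2 reader:
  balance := 10.0 (from writer price)
  latitude := 0.25
  read fails at active under R1 (no fill)
  => FAILS_AT (active, R1)
checking off the Session differences that do not matter here:
  field latitude in record Session: tag 5 changed to 20 -> no rule fires on it and the decoded Session view is identical with or without it
  renamed field price to balance in record Session (alias price declared on the renamed field) -> schema-level compatibility only; this Session value's decode is unchanged
  field age in record Session: tag 8 changed to 7 -> no rule fires on it and the decoded Session view is identical with or without it

decoded: FAILS_AT (active, R1)


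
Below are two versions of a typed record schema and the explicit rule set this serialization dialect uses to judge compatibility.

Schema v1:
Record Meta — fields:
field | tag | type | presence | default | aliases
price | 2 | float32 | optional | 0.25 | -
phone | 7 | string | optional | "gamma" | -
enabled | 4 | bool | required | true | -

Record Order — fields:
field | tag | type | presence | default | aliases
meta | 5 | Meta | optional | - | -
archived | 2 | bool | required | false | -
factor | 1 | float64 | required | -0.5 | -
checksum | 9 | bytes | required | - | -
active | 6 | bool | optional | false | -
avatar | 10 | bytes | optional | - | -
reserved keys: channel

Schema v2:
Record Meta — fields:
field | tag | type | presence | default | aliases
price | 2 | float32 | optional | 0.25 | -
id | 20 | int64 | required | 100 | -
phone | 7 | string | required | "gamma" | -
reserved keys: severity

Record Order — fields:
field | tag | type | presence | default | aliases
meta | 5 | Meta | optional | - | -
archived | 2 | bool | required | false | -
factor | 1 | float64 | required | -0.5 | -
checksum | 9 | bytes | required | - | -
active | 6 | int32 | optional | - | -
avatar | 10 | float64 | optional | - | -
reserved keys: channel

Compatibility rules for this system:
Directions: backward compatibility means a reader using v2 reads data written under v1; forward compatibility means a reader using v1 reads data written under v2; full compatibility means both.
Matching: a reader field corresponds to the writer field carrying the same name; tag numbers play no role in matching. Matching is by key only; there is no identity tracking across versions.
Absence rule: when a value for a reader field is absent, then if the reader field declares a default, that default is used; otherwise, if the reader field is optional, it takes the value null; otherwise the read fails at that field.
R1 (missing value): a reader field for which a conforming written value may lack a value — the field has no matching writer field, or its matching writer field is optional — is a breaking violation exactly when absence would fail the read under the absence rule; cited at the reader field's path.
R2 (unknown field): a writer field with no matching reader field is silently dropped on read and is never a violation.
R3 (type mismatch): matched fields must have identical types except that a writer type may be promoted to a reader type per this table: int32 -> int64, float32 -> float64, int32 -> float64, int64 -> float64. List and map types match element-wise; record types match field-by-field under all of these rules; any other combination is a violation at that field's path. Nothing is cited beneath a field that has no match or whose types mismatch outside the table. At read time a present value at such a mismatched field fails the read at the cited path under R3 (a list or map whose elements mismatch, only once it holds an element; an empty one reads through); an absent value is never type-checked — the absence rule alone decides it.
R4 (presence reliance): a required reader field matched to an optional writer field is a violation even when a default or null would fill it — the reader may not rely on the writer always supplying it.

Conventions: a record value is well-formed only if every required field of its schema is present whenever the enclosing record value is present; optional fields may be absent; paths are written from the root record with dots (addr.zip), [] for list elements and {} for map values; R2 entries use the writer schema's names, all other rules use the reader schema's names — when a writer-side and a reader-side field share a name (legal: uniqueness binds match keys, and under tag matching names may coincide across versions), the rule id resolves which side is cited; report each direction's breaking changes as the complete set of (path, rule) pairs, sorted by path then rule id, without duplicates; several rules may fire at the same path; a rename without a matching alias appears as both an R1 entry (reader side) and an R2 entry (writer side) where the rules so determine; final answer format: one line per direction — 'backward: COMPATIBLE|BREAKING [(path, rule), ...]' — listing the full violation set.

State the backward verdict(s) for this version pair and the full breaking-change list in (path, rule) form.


backward: BREAKING [(active, R3), (avatar, R3), (meta.phone, R4)]

arrows below run writer -> reader for Order
backward pass over Order, reader schema v2, writer schema v1:
  meta <- meta (Meta -> Meta, writer optional)
  archived <- archived (bool -> bool, writer required)
  factor <- factor (float64 -> float64, writer required)
  checksum <- checksum (bytes -> bytes, writer required)
  active <- active (bool -> int32, writer optional)
  avatar <- avatar (bytes -> float64, writer optional)
  meta.price <- meta.price (float32 -> float32, writer optional)
  no writer field matches reader meta.id
  meta.phone <- meta.phone (string -> string, writer optional)
  writer field meta.enabled has no reader counterpart
  violation R3 at active
  violation R3 at avatar
  violation R4 at meta.phone
  => backward: BREAKING (3)
the rest of the Order diff is inert for this question:
  removed field enabled from record Meta -> inert for the asked Order verdict: nothing fires
  added field id to record Meta: required int64, tag 20, default 100 (in v2 it sits immediately before phone) -> inert for the asked Order verdict: nothing fires
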